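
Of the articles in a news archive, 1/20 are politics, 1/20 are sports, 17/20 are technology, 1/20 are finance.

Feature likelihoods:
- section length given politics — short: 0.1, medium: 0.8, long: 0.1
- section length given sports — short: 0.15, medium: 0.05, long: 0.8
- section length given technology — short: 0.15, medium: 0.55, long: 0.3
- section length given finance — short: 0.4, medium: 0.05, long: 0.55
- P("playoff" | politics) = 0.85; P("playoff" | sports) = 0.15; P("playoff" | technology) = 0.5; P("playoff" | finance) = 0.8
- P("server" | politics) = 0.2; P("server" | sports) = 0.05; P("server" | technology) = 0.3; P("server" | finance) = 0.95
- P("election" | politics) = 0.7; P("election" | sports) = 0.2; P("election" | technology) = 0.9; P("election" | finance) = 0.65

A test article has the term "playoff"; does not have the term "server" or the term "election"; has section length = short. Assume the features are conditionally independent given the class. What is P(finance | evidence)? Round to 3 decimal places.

0.042

politics: 0.05 × 0.1 × 0.85 × (1−0.2) × (1−0.7) = 0.00102
sports: 0.05 × 0.15 × 0.15 × (1−0.05) × (1−0.2) = 0.000855
technology: 0.85 × 0.15 × 0.5 × (1−0.3) × (1−0.9) = 0.0044625
finance: 0.05 × 0.4 × 0.8 × (1−0.95) × (1−0.65) = 0.00028
P(finance | x) = 0.00028 / 0.0066175 ≈ 0.042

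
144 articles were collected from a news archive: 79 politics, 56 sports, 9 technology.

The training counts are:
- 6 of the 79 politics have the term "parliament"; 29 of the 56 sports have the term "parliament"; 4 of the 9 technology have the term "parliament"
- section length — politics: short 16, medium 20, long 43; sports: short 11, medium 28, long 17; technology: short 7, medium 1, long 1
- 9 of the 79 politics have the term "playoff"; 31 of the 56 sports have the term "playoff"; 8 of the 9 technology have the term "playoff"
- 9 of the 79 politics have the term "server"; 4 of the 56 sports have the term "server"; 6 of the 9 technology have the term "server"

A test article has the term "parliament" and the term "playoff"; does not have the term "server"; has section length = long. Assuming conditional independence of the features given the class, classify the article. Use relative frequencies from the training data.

sports

politics: (79/144) × (6/79) × (43/79) × (9/79) × (70/79) ≈ 0.00228937
sports: (56/144) × (29/56) × (17/56) × (31/56) × (52/56) ≈ 0.0314257
technology: (9/144) × (4/9) × (1/9) × (8/9) × (3/9) ≈ 0.000914495
Highest score → sports.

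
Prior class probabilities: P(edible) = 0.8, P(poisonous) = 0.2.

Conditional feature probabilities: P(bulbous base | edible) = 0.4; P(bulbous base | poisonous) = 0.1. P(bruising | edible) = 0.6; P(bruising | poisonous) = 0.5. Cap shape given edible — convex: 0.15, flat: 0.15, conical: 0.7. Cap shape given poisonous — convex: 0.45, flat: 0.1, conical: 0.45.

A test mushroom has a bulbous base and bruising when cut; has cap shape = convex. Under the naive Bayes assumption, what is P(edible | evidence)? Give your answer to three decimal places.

edible: 0.8 × 0.4 × 0.6 × 0.15 = 0.0288
poisonous: 0.2 × 0.1 × 0.5 × 0.45 = 0.0045
P(edible | x) = 0.0288 / 0.0333 ≈ 0.865

0.865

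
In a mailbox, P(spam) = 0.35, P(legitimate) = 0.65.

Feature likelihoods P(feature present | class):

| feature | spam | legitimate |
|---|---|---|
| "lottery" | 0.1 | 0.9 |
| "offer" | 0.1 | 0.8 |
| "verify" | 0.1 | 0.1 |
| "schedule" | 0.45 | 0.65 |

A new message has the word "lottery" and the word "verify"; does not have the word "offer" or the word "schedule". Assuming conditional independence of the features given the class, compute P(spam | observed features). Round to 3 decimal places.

spam: 0.35 × 0.1 × (1−0.1) × 0.1 × (1−0.45) = 0.0017325
legitimate: 0.65 × 0.9 × (1−0.8) × 0.1 × (1−0.65) = 0.004095
P(spam | x) = 0.0017325 / 0.0058275 ≈ 0.297

0.297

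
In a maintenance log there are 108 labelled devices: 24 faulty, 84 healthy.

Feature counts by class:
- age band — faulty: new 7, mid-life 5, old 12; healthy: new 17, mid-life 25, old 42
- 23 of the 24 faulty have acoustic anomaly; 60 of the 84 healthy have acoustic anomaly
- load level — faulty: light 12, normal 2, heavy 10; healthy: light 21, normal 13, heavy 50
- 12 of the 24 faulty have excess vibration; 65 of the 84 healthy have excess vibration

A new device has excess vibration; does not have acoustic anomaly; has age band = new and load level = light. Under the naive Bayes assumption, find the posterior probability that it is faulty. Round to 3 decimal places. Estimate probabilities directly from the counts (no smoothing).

0.072

faulty: (24/108) × (7/24) × (1/24) × (12/24) × (12/24) ≈ 0.000675154
healthy: (84/108) × (17/84) × (24/84) × (21/84) × (65/84) ≈ 0.00870024
P(faulty | x) = 0.000675154 / 0.009375394 ≈ 0.072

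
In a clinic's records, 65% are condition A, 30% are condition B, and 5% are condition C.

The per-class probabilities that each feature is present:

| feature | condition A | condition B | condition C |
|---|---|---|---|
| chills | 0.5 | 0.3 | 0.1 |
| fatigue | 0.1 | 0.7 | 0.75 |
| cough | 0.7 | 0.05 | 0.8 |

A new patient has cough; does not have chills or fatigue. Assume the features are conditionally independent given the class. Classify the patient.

condition A

condition A: 0.65 × (1−0.5) × (1−0.1) × 0.7 = 0.20475
condition B: 0.3 × (1−0.3) × (1−0.7) × 0.05 = 0.00315
condition C: 0.05 × (1−0.1) × (1−0.75) × 0.8 = 0.009
Highest score → condition A.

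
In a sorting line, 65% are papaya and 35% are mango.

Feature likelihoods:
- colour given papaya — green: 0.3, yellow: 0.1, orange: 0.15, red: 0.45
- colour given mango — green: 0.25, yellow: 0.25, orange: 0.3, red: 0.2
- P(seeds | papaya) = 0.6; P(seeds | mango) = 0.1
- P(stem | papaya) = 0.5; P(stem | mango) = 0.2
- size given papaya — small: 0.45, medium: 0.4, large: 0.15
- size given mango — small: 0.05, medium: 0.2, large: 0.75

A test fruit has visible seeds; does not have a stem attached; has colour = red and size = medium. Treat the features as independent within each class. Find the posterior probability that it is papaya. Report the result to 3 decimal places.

0.969

papaya: 0.65 × 0.45 × 0.6 × (1−0.5) × 0.4 = 0.0351
mango: 0.35 × 0.2 × 0.1 × (1−0.2) × 0.2 = 0.00112
P(papaya | x) = 0.0351 / 0.03622 ≈ 0.969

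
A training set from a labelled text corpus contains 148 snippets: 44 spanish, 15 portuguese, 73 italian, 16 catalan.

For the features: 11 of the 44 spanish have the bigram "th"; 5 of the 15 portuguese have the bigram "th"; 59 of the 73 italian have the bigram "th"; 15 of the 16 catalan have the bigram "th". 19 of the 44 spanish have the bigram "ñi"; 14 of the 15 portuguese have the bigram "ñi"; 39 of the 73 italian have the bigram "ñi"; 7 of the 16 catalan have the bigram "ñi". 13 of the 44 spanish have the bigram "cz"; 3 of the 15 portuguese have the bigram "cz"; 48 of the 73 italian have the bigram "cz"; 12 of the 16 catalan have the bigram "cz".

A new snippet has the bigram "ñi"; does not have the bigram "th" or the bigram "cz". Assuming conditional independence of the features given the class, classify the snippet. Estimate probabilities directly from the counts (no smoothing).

spanish: (44/148) × (33/44) × (19/44) × (31/44) ≈ 0.0678363
portuguese: (15/148) × (10/15) × (14/15) × (12/15) ≈ 0.0504505
italian: (73/148) × (14/73) × (39/73) × (25/73) ≈ 0.0173071
catalan: (16/148) × (1/16) × (7/16) × (4/16) ≈ 0.00073902
Highest score → spanish.

spanish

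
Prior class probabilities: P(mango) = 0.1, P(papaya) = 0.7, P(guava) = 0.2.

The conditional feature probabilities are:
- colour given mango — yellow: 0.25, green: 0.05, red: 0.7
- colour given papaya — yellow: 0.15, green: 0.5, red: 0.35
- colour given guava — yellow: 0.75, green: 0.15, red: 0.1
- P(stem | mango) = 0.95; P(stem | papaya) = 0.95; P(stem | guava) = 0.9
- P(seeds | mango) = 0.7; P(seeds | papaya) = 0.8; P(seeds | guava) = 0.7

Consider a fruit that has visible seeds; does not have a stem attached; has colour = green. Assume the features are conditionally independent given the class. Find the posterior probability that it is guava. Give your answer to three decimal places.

0.129

mango: 0.1 × 0.05 × (1−0.95) × 0.7 = 0.000175
papaya: 0.7 × 0.5 × (1−0.95) × 0.8 = 0.014
guava: 0.2 × 0.15 × (1−0.9) × 0.7 = 0.0021
P(guava | x) = 0.0021 / 0.016275 ≈ 0.129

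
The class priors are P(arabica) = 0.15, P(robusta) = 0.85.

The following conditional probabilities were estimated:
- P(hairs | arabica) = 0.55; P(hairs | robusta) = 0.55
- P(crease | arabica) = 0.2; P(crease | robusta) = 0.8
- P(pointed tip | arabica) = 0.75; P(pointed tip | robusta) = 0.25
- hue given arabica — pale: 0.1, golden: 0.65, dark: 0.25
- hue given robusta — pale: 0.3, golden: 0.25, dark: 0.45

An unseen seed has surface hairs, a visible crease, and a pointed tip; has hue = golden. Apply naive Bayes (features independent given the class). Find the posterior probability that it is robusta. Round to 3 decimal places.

0.744

arabica: 0.15 × 0.55 × 0.2 × 0.75 × 0.65 = 0.00804375
robusta: 0.85 × 0.55 × 0.8 × 0.25 × 0.25 = 0.023375
P(robusta | x) = 0.023375 / 0.03141875 ≈ 0.744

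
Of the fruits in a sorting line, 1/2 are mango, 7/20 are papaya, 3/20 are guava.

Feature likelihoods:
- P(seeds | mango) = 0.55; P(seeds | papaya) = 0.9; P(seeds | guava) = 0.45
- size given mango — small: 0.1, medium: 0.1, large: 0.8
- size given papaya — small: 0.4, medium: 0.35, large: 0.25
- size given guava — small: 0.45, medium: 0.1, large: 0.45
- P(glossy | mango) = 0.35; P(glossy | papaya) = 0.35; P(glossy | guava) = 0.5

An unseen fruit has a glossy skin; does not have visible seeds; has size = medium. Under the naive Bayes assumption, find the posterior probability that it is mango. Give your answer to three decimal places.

0.483

mango: 0.5 × (1−0.55) × 0.1 × 0.35 = 0.007875
papaya: 0.35 × (1−0.9) × 0.35 × 0.35 = 0.0042875
guava: 0.15 × (1−0.45) × 0.1 × 0.5 = 0.004125
P(mango | x) = 0.007875 / 0.0162875 ≈ 0.483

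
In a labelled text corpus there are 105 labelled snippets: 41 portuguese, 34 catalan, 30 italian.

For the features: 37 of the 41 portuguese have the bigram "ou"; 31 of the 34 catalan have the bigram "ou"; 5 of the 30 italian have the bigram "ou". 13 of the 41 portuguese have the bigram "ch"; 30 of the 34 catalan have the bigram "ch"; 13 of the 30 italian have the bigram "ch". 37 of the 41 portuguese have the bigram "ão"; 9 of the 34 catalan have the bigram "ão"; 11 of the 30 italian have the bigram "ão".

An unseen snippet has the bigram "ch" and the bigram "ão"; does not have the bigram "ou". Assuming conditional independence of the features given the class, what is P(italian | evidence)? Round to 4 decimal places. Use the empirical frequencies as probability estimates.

0.6828

portuguese: (41/105) × (4/41) × (13/41) × (37/41) ≈ 0.0109005
catalan: (34/105) × (3/34) × (30/34) × (9/34) ≈ 0.00667326
italian: (30/105) × (25/30) × (13/30) × (11/30) ≈ 0.0378307
P(italian | x) = 0.0378307 / 0.05540446 ≈ 0.6828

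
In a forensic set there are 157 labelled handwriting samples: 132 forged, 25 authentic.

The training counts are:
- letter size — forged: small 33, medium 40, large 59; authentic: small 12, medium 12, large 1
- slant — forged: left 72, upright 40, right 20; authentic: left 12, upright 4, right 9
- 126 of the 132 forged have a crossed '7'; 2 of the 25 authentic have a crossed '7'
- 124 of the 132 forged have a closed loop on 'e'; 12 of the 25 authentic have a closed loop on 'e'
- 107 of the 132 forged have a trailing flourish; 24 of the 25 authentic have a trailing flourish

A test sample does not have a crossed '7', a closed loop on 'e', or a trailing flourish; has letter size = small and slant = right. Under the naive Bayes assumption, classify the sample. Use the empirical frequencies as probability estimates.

forged: (132/157) × (33/132) × (20/132) × (6/132) × (8/132) × (25/132) ≈ 0.0000166161
authentic: (25/157) × (12/25) × (9/25) × (23/25) × (13/25) × (1/25) ≈ 0.000526545
Highest score → authentic.

authentic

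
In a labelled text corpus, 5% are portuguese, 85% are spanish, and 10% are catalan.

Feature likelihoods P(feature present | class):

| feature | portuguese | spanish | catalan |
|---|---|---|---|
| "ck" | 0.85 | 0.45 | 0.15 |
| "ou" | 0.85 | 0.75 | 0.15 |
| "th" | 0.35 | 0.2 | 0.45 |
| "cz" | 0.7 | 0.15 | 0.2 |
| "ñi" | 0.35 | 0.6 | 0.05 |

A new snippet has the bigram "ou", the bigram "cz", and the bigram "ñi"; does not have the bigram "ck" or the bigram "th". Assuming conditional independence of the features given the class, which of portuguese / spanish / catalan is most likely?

spanish

portuguese: 0.05 × (1−0.85) × 0.85 × (1−0.35) × 0.7 × 0.35 = 0.00101521875
spanish: 0.85 × (1−0.45) × 0.75 × (1−0.2) × 0.15 × 0.6 = 0.025245
catalan: 0.1 × (1−0.15) × 0.15 × (1−0.45) × 0.2 × 0.05 = 0.000070125
Highest score → spanish.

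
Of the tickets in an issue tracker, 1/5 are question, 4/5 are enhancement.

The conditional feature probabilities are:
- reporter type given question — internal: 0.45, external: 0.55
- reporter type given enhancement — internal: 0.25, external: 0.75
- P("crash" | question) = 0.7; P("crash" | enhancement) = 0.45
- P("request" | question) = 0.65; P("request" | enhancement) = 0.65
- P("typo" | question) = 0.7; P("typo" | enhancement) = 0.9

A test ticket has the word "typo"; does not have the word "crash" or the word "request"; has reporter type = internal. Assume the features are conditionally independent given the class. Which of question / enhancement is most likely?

enhancement

question: 0.2 × 0.45 × (1−0.7) × (1−0.65) × 0.7 = 0.006615
enhancement: 0.8 × 0.25 × (1−0.45) × (1−0.65) × 0.9 = 0.03465
Highest score → enhancement.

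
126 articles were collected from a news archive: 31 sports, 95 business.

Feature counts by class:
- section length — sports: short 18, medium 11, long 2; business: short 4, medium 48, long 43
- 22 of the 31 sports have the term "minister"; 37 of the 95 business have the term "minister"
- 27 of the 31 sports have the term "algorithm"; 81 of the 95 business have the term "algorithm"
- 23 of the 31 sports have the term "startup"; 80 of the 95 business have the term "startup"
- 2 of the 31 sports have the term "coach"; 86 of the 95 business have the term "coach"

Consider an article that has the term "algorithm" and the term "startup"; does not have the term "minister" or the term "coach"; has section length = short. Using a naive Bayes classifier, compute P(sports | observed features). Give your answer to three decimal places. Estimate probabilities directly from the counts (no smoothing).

0.950

sports: (31/126) × (18/31) × (9/31) × (27/31) × (23/31) × (29/31) ≈ 0.0250719
business: (95/126) × (4/95) × (58/95) × (81/95) × (80/95) × (9/95) ≈ 0.00131838
P(sports | x) = 0.0250719 / 0.02639028 ≈ 0.950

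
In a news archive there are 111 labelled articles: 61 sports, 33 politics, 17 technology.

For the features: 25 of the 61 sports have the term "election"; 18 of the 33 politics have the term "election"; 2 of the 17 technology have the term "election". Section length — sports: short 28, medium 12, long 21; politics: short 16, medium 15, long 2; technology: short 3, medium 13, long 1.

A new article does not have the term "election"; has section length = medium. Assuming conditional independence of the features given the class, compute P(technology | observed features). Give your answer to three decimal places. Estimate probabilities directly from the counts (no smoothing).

sports: (61/111) × (36/61) × (12/61) ≈ 0.0638015
politics: (33/111) × (15/33) × (15/33) ≈ 0.0614251
technology: (17/111) × (15/17) × (13/17) ≈ 0.103339
P(technology | x) = 0.103339 / 0.2285656 ≈ 0.452

0.452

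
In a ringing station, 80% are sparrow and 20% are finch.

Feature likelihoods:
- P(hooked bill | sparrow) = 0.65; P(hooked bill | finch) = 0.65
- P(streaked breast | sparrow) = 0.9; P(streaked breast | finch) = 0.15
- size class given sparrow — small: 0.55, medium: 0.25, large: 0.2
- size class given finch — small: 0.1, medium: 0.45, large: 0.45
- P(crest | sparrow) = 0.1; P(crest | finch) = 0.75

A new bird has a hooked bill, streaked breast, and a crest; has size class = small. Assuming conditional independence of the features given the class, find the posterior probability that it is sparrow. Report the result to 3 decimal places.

0.946

sparrow: 0.8 × 0.65 × 0.9 × 0.55 × 0.1 = 0.02574
finch: 0.2 × 0.65 × 0.15 × 0.1 × 0.75 = 0.0014625
P(sparrow | x) = 0.02574 / 0.0272025 ≈ 0.946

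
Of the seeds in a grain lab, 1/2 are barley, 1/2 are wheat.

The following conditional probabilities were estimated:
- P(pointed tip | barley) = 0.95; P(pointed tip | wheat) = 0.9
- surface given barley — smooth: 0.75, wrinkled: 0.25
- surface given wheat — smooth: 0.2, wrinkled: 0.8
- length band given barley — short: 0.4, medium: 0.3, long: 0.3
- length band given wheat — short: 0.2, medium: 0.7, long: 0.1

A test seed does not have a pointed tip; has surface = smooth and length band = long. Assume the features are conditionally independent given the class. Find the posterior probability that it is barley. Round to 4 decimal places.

0.8491

barley: 0.5 × (1−0.95) × 0.75 × 0.3 = 0.005625
wheat: 0.5 × (1−0.9) × 0.2 × 0.1 = 0.001
P(barley | x) = 0.005625 / 0.006625 ≈ 0.8491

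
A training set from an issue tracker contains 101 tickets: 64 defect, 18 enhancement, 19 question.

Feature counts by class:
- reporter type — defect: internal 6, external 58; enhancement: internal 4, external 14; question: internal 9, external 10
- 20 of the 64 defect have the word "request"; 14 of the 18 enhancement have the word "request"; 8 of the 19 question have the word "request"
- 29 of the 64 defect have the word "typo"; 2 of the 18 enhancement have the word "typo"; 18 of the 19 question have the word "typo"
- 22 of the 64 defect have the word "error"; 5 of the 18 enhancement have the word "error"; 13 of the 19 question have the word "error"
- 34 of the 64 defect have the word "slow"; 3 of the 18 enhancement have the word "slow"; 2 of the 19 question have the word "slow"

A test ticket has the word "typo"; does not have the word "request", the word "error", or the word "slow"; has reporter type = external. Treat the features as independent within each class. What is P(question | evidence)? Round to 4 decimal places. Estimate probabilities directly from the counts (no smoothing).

defect: (64/101) × (58/64) × (44/64) × (29/64) × (42/64) × (30/64) ≈ 0.0550311
enhancement: (18/101) × (14/18) × (4/18) × (2/18) × (13/18) × (15/18) ≈ 0.00205988
question: (19/101) × (10/19) × (11/19) × (18/19) × (6/19) × (17/19) ≈ 0.0153437
P(question | x) = 0.0153437 / 0.07243468 ≈ 0.2118

0.2118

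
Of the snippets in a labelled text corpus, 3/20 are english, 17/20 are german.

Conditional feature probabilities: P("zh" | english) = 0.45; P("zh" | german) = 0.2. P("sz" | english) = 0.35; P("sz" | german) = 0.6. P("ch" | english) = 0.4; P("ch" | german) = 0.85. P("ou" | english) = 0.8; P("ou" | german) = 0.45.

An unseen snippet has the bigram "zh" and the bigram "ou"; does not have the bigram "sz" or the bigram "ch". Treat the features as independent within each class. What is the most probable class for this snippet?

english: 0.15 × 0.45 × (1−0.35) × (1−0.4) × 0.8 = 0.02106
german: 0.85 × 0.2 × (1−0.6) × (1−0.85) × 0.45 = 0.00459
Highest score → english.

english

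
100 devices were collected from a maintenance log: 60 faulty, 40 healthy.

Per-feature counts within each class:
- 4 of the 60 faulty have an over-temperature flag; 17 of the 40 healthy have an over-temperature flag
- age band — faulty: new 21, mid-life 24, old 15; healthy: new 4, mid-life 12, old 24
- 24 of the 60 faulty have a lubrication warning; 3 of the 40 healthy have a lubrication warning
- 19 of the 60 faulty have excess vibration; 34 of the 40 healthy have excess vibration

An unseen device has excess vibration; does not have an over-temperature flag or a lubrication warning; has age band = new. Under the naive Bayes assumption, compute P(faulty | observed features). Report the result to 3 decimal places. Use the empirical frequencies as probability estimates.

faulty: (60/100) × (56/60) × (21/60) × (36/60) × (19/60) = 0.03724
healthy: (40/100) × (23/40) × (4/40) × (37/40) × (34/40) = 0.01808375
P(faulty | x) = 0.03724 / 0.05532375 ≈ 0.673

0.673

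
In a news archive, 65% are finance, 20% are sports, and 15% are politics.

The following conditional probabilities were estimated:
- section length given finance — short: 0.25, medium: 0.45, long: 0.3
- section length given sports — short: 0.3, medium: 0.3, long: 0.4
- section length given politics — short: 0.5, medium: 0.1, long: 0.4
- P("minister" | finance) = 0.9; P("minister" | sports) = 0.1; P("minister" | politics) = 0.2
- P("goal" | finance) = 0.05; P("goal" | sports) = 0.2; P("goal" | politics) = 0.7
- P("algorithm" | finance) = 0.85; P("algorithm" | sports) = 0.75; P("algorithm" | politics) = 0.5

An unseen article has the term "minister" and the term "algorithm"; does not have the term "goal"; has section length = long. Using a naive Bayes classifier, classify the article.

finance: 0.65 × 0.3 × 0.9 × (1−0.05) × 0.85 = 0.14171625
sports: 0.2 × 0.4 × 0.1 × (1−0.2) × 0.75 = 0.0048
politics: 0.15 × 0.4 × 0.2 × (1−0.7) × 0.5 = 0.0018
Highest score → finance.

finance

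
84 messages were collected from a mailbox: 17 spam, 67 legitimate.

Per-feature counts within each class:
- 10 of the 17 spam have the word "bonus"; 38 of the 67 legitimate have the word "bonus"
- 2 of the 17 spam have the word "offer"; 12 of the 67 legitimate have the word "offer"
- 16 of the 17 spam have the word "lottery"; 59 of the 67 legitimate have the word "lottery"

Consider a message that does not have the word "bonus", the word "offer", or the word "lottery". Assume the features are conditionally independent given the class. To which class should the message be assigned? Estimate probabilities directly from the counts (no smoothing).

spam: (17/84) × (7/17) × (15/17) × (1/17) ≈ 0.00432526
legitimate: (67/84) × (29/67) × (55/67) × (8/67) ≈ 0.0338393
Highest score → legitimate.

legitimate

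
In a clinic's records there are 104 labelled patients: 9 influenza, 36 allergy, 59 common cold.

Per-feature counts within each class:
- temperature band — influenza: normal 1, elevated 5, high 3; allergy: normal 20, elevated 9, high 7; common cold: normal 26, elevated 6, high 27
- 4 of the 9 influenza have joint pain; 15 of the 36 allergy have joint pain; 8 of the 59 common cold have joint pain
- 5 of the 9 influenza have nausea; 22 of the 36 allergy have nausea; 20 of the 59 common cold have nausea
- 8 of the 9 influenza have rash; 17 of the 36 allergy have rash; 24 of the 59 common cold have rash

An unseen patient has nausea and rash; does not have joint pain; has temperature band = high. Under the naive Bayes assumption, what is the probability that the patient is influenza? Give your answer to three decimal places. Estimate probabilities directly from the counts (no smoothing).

influenza: (9/104) × (3/9) × (5/9) × (5/9) × (8/9) ≈ 0.0079139
allergy: (36/104) × (7/36) × (21/36) × (22/36) × (17/36) ≈ 0.0113305
common cold: (59/104) × (27/59) × (51/59) × (20/59) × (24/59) ≈ 0.0309447
P(influenza | x) = 0.0079139 / 0.0501891 ≈ 0.158

0.158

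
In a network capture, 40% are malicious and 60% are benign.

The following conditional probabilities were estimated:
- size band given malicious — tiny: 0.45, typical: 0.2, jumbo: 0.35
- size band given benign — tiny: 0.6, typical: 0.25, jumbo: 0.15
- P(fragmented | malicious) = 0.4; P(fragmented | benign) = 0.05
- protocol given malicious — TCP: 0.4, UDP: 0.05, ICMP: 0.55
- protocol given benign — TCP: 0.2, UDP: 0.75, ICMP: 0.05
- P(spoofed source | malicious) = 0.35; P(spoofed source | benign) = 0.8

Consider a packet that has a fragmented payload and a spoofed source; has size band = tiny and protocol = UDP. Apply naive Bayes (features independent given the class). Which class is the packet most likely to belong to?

benign

malicious: 0.4 × 0.45 × 0.4 × 0.05 × 0.35 = 0.00126
benign: 0.6 × 0.6 × 0.05 × 0.75 × 0.8 = 0.0108
Highest score → benign.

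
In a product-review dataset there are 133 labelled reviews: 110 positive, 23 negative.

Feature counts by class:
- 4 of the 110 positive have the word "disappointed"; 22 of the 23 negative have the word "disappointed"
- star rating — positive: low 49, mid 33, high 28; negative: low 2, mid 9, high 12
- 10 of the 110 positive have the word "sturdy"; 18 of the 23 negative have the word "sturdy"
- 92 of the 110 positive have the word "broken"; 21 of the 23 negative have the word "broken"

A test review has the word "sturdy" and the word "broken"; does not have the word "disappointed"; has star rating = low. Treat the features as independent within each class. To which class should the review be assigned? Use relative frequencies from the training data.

positive: (110/133) × (106/110) × (49/110) × (10/110) × (92/110) ≈ 0.0269936
negative: (23/133) × (1/23) × (2/23) × (18/23) × (21/23) ≈ 0.000467183
Highest score → positive.

positive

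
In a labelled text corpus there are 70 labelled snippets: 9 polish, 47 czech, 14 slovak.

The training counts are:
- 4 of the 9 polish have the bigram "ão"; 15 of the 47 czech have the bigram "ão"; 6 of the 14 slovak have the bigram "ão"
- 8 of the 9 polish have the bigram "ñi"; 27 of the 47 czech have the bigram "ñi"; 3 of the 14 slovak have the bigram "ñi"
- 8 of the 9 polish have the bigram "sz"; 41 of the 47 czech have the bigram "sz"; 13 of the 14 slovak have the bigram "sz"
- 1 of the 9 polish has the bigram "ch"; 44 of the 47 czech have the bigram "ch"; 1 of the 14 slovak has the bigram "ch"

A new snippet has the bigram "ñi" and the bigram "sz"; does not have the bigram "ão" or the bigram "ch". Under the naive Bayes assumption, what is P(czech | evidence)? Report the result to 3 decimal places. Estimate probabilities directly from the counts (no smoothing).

0.170

polish: (9/70) × (5/9) × (8/9) × (8/9) × (8/9) ≈ 0.0501666
czech: (47/70) × (32/47) × (27/47) × (41/47) × (3/47) ≈ 0.0146227
slovak: (14/70) × (8/14) × (3/14) × (13/14) × (13/14) ≈ 0.0211162
P(czech | x) = 0.0146227 / 0.0859055 ≈ 0.170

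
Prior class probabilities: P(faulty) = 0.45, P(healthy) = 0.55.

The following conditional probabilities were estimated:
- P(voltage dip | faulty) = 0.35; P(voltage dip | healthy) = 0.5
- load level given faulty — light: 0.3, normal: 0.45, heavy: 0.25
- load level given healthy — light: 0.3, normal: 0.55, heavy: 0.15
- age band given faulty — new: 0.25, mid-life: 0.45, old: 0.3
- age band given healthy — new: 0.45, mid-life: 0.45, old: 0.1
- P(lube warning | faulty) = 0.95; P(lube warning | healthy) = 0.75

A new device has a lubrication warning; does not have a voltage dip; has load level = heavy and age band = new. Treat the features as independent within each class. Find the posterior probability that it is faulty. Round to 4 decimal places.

0.5551

faulty: 0.45 × (1−0.35) × 0.25 × 0.25 × 0.95 = 0.0173671875
healthy: 0.55 × (1−0.5) × 0.15 × 0.45 × 0.75 = 0.013921875
P(faulty | x) = 0.0173671875 / 0.0312890625 ≈ 0.5551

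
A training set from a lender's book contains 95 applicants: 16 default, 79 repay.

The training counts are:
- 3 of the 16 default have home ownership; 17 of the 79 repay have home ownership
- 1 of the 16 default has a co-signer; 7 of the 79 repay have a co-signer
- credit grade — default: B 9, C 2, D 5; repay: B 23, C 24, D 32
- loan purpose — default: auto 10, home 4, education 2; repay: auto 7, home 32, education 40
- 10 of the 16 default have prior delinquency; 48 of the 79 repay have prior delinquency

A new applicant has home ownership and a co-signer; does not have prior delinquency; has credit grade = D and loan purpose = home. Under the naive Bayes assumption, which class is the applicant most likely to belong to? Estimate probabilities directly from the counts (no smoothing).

default: (16/95) × (3/16) × (1/16) × (5/16) × (4/16) × (6/16) ≈ 0.0000578228
repay: (79/95) × (17/79) × (7/79) × (32/79) × (32/79) × (31/79) ≈ 0.00102088
Highest score → repay.

repay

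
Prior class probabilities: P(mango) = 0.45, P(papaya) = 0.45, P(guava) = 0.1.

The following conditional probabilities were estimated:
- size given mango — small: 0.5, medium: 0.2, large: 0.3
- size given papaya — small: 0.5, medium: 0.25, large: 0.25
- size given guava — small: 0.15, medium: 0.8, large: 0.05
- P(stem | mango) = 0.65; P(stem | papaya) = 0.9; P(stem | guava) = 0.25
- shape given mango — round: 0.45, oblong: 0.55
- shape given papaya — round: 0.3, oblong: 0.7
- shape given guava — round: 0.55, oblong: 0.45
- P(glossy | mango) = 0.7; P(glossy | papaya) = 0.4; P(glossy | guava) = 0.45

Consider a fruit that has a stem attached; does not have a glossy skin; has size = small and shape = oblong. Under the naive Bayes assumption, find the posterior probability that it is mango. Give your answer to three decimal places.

0.219

mango: 0.45 × 0.5 × 0.65 × 0.55 × (1−0.7) = 0.02413125
papaya: 0.45 × 0.5 × 0.9 × 0.7 × (1−0.4) = 0.08505
guava: 0.1 × 0.15 × 0.25 × 0.45 × (1−0.45) = 0.000928125
P(mango | x) = 0.02413125 / 0.110109375 ≈ 0.219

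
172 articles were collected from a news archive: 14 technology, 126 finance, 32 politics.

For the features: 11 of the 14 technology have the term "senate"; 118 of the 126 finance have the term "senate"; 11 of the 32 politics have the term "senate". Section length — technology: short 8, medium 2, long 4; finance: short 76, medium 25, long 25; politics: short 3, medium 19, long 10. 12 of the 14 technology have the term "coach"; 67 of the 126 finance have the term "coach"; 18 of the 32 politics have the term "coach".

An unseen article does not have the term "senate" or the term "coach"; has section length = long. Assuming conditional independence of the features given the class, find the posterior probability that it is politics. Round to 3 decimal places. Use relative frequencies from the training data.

0.768

technology: (14/172) × (3/14) × (4/14) × (2/14) ≈ 0.000711913
finance: (126/172) × (8/126) × (25/126) × (59/126) ≈ 0.00432128
politics: (32/172) × (21/32) × (10/32) × (14/32) ≈ 0.0166924
P(politics | x) = 0.0166924 / 0.021725593 ≈ 0.768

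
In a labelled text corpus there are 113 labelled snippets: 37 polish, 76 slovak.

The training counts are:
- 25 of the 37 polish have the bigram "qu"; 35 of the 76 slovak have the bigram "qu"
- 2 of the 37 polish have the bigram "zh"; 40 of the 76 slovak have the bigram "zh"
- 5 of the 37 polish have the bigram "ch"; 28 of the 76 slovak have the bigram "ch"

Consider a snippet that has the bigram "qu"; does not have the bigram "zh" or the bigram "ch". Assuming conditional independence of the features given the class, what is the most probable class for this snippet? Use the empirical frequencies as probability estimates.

polish: (37/113) × (25/37) × (35/37) × (32/37) ≈ 0.180999
slovak: (76/113) × (35/76) × (36/76) × (48/76) ≈ 0.092663
Highest score → polish.

polish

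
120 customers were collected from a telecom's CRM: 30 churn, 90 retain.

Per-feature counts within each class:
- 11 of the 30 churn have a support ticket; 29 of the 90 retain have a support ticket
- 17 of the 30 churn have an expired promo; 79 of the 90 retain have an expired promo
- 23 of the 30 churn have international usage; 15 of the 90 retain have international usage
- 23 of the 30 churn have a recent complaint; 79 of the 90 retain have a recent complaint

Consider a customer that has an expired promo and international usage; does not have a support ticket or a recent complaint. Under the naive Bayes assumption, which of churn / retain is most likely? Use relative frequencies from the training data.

churn

churn: (30/120) × (19/30) × (17/30) × (23/30) × (7/30) ≈ 0.0160503
retain: (90/120) × (61/90) × (79/90) × (15/90) × (11/90) ≈ 0.00908933
Highest score → churn.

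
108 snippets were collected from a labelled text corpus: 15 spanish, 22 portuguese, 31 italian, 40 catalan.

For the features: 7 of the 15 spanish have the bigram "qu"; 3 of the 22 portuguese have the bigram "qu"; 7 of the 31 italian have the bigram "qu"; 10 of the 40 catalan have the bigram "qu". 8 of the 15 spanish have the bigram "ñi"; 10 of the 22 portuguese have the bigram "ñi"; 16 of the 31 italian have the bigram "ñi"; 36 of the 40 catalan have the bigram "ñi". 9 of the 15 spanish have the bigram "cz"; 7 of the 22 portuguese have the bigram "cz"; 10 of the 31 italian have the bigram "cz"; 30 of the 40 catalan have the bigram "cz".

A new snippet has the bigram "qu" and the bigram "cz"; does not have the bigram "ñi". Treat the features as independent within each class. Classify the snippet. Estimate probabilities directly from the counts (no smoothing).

spanish

spanish: (15/108) × (7/15) × (7/15) × (9/15) ≈ 0.0181481
portuguese: (22/108) × (3/22) × (12/22) × (7/22) ≈ 0.00482094
italian: (31/108) × (7/31) × (15/31) × (10/31) ≈ 0.0101168
catalan: (40/108) × (10/40) × (4/40) × (30/40) ≈ 0.00694444
Highest score → spanish.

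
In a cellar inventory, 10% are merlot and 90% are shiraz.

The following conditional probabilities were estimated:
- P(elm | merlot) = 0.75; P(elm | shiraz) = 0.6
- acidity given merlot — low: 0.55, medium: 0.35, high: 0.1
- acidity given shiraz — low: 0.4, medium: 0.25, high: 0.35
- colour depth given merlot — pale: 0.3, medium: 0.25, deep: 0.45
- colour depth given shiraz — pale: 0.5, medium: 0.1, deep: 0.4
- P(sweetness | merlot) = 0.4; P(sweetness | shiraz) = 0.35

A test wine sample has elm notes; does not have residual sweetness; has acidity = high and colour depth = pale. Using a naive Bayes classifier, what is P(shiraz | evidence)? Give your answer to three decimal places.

0.978

merlot: 0.1 × 0.75 × 0.1 × 0.3 × (1−0.4) = 0.00135
shiraz: 0.9 × 0.6 × 0.35 × 0.5 × (1−0.35) = 0.061425
P(shiraz | x) = 0.061425 / 0.062775 ≈ 0.978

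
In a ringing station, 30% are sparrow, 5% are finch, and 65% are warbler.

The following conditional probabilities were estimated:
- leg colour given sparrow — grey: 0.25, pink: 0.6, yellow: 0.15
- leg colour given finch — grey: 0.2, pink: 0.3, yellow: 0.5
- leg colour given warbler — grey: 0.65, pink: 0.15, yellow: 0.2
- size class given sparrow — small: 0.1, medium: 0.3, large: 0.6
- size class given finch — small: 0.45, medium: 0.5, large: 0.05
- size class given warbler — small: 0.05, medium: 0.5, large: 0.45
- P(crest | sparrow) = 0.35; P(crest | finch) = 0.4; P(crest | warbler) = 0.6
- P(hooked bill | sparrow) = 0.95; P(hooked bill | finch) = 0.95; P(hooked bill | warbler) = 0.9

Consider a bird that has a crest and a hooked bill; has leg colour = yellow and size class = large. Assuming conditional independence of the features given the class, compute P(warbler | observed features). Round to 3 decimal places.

sparrow: 0.3 × 0.15 × 0.6 × 0.35 × 0.95 = 0.0089775
finch: 0.05 × 0.5 × 0.05 × 0.4 × 0.95 = 0.000475
warbler: 0.65 × 0.2 × 0.45 × 0.6 × 0.9 = 0.03159
P(warbler | x) = 0.03159 / 0.0410425 ≈ 0.770

0.770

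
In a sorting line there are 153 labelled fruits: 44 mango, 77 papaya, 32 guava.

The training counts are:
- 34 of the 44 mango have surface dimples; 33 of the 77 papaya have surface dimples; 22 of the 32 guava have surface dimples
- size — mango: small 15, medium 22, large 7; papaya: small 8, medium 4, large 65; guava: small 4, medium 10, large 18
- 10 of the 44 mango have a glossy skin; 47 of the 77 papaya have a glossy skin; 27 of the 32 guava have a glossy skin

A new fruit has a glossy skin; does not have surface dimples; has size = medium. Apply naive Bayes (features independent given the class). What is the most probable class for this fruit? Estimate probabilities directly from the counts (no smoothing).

mango: (44/153) × (10/44) × (22/44) × (10/44) ≈ 0.00742721
papaya: (77/153) × (44/77) × (4/77) × (47/77) ≈ 0.0091188
guava: (32/153) × (10/32) × (10/32) × (27/32) ≈ 0.0172335
Highest score → guava.

guava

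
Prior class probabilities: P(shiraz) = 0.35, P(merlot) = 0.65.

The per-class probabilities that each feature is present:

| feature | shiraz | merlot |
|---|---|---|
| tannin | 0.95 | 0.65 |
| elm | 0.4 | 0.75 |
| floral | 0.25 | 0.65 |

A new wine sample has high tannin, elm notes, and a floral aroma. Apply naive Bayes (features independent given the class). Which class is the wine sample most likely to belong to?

merlot

shiraz: 0.35 × 0.95 × 0.4 × 0.25 = 0.03325
merlot: 0.65 × 0.65 × 0.75 × 0.65 = 0.20596875
Highest score → merlot.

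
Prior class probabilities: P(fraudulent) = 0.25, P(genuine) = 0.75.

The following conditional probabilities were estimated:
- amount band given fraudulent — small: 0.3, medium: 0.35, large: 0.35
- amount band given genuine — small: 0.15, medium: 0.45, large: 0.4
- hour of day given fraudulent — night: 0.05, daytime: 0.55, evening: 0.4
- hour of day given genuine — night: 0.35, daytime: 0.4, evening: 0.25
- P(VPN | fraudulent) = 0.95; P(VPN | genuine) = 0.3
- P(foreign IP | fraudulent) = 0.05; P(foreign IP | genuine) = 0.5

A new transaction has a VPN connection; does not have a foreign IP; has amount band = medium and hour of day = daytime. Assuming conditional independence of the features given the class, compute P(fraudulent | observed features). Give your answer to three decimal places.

fraudulent: 0.25 × 0.35 × 0.55 × 0.95 × (1−0.05) = 0.0434328125
genuine: 0.75 × 0.45 × 0.4 × 0.3 × (1−0.5) = 0.02025
P(fraudulent | x) = 0.0434328125 / 0.0636828125 ≈ 0.682

0.682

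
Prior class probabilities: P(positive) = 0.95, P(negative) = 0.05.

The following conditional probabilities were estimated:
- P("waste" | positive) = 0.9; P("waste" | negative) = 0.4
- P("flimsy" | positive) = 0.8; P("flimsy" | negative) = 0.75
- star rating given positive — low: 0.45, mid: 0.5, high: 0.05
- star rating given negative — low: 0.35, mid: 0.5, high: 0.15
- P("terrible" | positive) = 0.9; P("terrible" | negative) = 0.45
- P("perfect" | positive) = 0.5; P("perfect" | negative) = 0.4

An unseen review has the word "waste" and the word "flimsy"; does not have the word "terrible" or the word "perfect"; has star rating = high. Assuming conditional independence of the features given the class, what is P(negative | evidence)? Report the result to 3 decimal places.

positive: 0.95 × 0.9 × 0.8 × 0.05 × (1−0.9) × (1−0.5) = 0.00171
negative: 0.05 × 0.4 × 0.75 × 0.15 × (1−0.45) × (1−0.4) = 0.0007425
P(negative | x) = 0.0007425 / 0.0024525 ≈ 0.303

0.303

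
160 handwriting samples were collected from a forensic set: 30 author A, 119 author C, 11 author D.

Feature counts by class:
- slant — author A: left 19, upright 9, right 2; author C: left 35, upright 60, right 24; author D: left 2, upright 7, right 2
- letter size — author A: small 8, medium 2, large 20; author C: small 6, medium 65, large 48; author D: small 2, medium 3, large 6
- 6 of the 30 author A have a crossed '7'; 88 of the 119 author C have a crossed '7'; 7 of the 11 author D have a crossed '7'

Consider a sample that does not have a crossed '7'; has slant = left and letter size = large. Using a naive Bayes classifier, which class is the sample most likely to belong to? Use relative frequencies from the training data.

author A

author A: (30/160) × (19/30) × (20/30) × (24/30) ≈ 0.0633333
author C: (119/160) × (35/119) × (48/119) × (31/119) ≈ 0.0229857
author D: (11/160) × (2/11) × (6/11) × (4/11) ≈ 0.00247934
Highest score → author A.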